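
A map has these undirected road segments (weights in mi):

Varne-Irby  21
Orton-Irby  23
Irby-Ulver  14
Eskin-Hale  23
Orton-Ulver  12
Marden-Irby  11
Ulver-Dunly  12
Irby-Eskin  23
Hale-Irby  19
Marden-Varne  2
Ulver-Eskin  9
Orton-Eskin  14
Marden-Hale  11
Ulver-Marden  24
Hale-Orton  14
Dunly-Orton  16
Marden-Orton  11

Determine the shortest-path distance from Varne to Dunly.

29 mi

Enumerating some paths:
Varne → Marden → Orton → Dunly: 2+11+16 = 29
Varne → Marden → Orton → Ulver → Dunly: 2+11+12+12 = 37
Cheapest is Varne → Marden → Orton → Dunly at 29 mi.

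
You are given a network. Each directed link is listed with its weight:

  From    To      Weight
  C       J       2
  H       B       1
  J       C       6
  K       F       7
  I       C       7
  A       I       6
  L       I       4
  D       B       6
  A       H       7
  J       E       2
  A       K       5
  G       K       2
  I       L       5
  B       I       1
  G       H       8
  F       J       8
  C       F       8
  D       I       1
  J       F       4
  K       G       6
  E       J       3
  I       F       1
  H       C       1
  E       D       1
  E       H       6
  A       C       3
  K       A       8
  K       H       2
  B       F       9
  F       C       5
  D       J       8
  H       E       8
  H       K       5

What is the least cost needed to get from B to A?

Candidate routes:
B → I → F → J → E → H → K → A: 1+1+8+2+6+5+8 = 31
B → I → C → J → E → H → K → A: 1+7+2+2+6+5+8 = 31
B → I → F → C → J → E → H → K → A: 1+1+5+2+2+6+5+8 = 30
The minimum is 30 via B → I → F → C → J → E → H → K → A.

30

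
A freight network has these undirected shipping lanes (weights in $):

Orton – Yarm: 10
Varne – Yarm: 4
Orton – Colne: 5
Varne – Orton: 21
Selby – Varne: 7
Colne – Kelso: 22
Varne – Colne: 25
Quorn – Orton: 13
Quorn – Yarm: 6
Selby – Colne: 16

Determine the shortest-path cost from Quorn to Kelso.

Shortest distances from Quorn:
Quorn: 0
Yarm: 6  (via Quorn)
Varne: 10  (via Yarm)
Orton: 13  (via Quorn)
Selby: 17  (via Varne)
Colne: 18  (via Orton)
Kelso: 40  (via Colne)
Shortest route: Quorn → Orton → Colne → Kelso = $40.

$40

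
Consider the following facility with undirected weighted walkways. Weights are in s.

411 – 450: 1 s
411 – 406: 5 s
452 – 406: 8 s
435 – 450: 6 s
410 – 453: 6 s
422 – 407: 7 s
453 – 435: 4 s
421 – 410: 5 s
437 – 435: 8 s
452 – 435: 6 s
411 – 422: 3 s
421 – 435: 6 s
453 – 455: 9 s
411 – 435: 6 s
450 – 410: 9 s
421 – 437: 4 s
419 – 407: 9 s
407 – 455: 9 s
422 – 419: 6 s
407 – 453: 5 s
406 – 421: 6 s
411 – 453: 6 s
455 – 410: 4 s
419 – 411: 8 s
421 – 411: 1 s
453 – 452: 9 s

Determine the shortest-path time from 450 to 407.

11 s

Running Dijkstra from 450:
450: 0
411: 1  (via 450)
421: 2  (via 411)
422: 4  (via 411)
435: 6  (via 450)
437: 6  (via 421)
406: 6  (via 411)
453: 7  (via 411)
410: 7  (via 421)
419: 9  (via 411)
455: 11  (via 410)
407: 11  (via 422)
Shortest route: 450–411–422–407 = 11 s.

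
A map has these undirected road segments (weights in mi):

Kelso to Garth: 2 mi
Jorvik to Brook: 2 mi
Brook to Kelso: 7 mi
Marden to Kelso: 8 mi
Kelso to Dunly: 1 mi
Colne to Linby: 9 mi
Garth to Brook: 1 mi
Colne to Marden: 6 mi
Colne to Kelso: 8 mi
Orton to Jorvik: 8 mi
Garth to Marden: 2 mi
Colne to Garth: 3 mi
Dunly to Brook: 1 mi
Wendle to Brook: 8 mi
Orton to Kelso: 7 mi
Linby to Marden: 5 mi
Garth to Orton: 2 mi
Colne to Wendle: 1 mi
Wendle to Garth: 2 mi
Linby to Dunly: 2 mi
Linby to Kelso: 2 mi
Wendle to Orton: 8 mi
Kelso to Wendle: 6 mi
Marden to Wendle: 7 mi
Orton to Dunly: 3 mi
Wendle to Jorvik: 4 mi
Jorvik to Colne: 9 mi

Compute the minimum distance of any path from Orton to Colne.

5 mi

Running Dijkstra from Orton:
Orton: 0
Garth: 2  (via Orton)
Dunly: 3  (via Orton)
Brook: 3  (via Garth)
Wendle: 4  (via Garth)
Kelso: 4  (via Garth)
Marden: 4  (via Garth)
Jorvik: 5  (via Brook)
Colne: 5  (via Garth)
Shortest route: Orton → Garth → Colne = 5 mi.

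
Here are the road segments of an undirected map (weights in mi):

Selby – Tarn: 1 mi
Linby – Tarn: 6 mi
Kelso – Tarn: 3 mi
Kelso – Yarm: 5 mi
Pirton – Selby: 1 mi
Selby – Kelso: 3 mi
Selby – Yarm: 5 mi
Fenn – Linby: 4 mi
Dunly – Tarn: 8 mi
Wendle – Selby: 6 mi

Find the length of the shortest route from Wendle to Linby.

13 mi

Compare a few routes:
Wendle–Selby–Tarn–Linby: 6+1+6 = 13
Wendle–Selby–Kelso–Tarn–Linby: 6+3+3+6 = 18
The minimum is 13 mi via Wendle–Selby–Tarn–Linby.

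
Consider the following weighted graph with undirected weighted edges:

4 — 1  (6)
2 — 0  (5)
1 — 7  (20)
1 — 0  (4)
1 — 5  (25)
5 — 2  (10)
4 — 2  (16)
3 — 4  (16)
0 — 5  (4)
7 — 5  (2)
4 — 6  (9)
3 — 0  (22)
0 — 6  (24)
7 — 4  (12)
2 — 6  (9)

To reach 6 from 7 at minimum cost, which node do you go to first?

Enumerating some paths:
7 → 4 → 6: 12+9 = 21
7 → 5 → 0 → 2 → 6: 2+4+5+9 = 20
7 → 5 → 0 → 1 → 4 → 6: 2+4+4+6+9 = 25
7 → 5 → 2 → 6: 2+10+9 = 21
Cheapest is 7 → 5 → 0 → 2 → 6 at 20.
So from 7 the first move is to 5.

5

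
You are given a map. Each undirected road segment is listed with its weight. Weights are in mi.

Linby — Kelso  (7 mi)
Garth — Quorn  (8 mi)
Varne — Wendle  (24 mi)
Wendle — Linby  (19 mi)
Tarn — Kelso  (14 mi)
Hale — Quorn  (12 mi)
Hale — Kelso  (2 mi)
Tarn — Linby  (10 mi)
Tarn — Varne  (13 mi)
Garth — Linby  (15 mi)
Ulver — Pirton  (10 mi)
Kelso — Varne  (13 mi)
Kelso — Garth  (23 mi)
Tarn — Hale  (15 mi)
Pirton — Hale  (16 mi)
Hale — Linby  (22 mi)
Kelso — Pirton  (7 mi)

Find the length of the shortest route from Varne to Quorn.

27 mi

Candidate routes:
Varne–Tarn–Hale–Quorn: 13+15+12 = 40
Varne–Kelso–Hale–Quorn: 13+2+12 = 27
Cheapest is Varne–Kelso–Hale–Quorn at 27 mi.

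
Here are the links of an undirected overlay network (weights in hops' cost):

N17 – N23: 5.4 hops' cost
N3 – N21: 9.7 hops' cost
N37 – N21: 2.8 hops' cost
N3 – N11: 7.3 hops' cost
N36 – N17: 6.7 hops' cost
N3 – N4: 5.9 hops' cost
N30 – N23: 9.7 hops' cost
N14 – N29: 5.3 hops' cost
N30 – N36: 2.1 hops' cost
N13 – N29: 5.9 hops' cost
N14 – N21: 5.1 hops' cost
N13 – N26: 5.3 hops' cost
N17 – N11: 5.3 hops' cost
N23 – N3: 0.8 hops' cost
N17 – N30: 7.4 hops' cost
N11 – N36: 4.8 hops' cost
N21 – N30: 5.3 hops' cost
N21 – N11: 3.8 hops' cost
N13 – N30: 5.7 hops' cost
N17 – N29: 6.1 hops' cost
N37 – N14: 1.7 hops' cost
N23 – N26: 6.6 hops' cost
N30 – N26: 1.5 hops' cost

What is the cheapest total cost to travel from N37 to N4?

Settle nodes by increasing distance from N37:
N37: 0
N14: 1.7  (via N37)
N21: 2.8  (via N37)
N11: 6.6  (via N21)
N29: 7  (via N14)
N30: 8.1  (via N21)
N26: 9.6  (via N30)
N36: 10.2  (via N30)
N17: 11.9  (via N11)
N3: 12.5  (via N21)
N13: 12.9  (via N29)
N23: 13.3  (via N3)
N4: 18.4  (via N3)
Shortest route: N37 → N21 → N3 → N4 = 18.4 hops' cost.

18.4 hops' cost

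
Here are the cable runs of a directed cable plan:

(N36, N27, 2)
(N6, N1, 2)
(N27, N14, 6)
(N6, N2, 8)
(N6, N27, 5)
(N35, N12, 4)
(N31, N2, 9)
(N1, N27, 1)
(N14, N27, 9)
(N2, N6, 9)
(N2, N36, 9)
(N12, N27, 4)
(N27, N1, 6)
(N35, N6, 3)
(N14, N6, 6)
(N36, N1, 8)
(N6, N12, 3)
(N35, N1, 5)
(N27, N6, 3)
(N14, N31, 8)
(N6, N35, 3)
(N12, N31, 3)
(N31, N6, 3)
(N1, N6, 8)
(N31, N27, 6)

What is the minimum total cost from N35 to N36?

20

Settle nodes by increasing distance from N35:
N35: 0
N6: 3  (via N35)
N12: 4  (via N35)
N1: 5  (via N35)
N27: 6  (via N1)
N31: 7  (via N12)
N2: 11  (via N6)
N14: 12  (via N27)
N36: 20  (via N2)
Shortest route: N35 → N6 → N2 → N36 = 20.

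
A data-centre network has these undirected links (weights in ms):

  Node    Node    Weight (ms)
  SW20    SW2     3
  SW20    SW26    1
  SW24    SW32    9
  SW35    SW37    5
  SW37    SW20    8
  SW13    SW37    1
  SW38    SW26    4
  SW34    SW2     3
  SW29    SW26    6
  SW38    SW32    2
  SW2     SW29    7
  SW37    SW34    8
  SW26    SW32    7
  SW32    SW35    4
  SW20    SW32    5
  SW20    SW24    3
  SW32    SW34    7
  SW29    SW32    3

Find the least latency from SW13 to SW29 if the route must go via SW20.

Best SW13 to SW20: SW13–SW37–SW20 costing 9
Best SW20 to SW29: SW20–SW26–SW29 costing 7
Total via SW20: 9 + 7 = 16 ms.

16 ms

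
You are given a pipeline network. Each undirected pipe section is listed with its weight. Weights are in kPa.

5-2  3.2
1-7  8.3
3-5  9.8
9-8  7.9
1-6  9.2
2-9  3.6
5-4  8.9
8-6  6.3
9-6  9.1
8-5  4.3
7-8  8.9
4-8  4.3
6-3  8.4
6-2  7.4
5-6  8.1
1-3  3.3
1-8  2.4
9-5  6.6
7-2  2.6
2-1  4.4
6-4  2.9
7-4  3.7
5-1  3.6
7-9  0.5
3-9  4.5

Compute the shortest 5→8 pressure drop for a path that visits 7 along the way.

Best 5 to 7: 5 → 2 → 7 costing 5.8
Shortest 7→8: 7 → 4 → 8 = 8
Total via 7: 5.8 + 8 = 13.8 kPa.

13.8 kPa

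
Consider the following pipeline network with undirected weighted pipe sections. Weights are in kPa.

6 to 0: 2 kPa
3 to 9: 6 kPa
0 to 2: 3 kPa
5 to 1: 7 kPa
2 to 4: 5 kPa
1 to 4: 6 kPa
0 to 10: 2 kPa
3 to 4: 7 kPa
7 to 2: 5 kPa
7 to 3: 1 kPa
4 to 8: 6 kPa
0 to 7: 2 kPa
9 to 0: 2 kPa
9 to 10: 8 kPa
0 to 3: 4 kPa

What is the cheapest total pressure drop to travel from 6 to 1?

16 kPa

Settle nodes by increasing distance from 6:
6: 0
0: 2  (via 6)
7: 4  (via 0)
9: 4  (via 0)
10: 4  (via 0)
2: 5  (via 0)
3: 5  (via 7)
4: 10  (via 2)
1: 16  (via 4)
Shortest route: 6–0–2–4–1 = 16 kPa.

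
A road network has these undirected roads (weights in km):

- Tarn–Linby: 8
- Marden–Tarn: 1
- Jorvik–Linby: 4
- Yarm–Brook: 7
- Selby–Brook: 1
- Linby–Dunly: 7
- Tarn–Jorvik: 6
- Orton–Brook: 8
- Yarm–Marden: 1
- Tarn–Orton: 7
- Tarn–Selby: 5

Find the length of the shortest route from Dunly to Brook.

21 km

Candidate routes:
Dunly → Linby → Tarn → Selby → Brook: 7+8+5+1 = 21
Dunly → Linby → Jorvik → Tarn → Selby → Brook: 7+4+6+5+1 = 23
Dunly → Linby → Tarn → Marden → Yarm → Brook: 7+8+1+1+7 = 24
Cheapest is Dunly → Linby → Tarn → Selby → Brook at 21 km.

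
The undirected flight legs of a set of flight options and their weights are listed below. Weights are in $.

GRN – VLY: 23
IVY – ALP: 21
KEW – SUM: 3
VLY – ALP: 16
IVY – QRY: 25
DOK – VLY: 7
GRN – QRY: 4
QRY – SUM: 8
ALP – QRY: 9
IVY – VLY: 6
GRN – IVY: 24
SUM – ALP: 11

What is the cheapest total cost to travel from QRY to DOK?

$32

Compare a few routes:
QRY → GRN → IVY → VLY → DOK: 4+24+6+7 = 41
QRY → IVY → VLY → DOK: 25+6+7 = 38
QRY → ALP → VLY → DOK: 9+16+7 = 32
QRY → GRN → VLY → DOK: 4+23+7 = 34
Cheapest is QRY → ALP → VLY → DOK at $32.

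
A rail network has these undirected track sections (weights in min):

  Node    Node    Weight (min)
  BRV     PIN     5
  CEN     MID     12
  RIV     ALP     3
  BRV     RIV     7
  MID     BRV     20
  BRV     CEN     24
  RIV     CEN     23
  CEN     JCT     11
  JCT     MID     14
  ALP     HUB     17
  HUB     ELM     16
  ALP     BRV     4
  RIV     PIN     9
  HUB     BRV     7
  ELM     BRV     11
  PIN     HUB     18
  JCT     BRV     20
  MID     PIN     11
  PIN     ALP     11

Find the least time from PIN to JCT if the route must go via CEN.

Best PIN to CEN: PIN–MID–CEN costing 23
Best CEN to JCT: CEN–JCT costing 11
Total via CEN: 23 + 11 = 34 min.

34 min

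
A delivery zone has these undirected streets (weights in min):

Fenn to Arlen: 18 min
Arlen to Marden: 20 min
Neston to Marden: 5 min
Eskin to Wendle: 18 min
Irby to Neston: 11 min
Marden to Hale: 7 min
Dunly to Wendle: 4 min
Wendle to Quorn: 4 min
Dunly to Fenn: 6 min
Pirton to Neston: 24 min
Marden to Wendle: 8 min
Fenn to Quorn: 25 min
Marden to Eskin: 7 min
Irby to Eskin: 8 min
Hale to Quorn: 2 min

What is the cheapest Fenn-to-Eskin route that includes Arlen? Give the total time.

Shortest Fenn→Arlen: Fenn → Arlen = 18
Best Arlen to Eskin: Arlen → Marden → Eskin costing 27
Total via Arlen: 18 + 27 = 45 min.

45 min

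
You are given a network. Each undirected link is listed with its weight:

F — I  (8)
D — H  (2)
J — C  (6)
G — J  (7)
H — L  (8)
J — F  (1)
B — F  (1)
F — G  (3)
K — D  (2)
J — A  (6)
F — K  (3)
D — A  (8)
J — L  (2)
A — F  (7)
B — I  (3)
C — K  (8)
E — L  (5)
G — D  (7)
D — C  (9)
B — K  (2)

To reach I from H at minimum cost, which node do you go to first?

D

Enumerating some paths:
H - D - K - F - B - I: 2+2+3+1+3 = 11
H - D - K - B - I: 2+2+2+3 = 9
Cheapest is H - D - K - B - I at 9.
So from H the first move is to D.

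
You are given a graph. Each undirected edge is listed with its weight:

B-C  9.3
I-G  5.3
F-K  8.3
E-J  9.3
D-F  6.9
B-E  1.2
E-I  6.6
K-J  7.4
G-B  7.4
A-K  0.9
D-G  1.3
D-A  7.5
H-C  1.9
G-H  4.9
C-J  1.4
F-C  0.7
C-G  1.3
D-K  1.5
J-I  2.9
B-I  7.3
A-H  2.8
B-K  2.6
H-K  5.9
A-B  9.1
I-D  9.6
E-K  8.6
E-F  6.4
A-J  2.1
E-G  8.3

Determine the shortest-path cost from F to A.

4.2

Settle nodes by increasing distance from F:
F: 0
C: 0.7  (via F)
G: 2  (via C)
J: 2.1  (via C)
H: 2.6  (via C)
D: 3.3  (via G)
A: 4.2  (via J)
Shortest route: F–C–J–A = 4.2.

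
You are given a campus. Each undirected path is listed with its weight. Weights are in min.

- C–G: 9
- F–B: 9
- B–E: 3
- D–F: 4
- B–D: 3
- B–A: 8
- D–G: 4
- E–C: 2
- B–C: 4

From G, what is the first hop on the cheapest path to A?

Compare a few routes:
G → D → B → A: 4+3+8 = 15
G → C → E → B → A: 9+2+3+8 = 22
G → C → B → A: 9+4+8 = 21
The minimum is 15 min via G → D → B → A.
So from G the first move is to D.

D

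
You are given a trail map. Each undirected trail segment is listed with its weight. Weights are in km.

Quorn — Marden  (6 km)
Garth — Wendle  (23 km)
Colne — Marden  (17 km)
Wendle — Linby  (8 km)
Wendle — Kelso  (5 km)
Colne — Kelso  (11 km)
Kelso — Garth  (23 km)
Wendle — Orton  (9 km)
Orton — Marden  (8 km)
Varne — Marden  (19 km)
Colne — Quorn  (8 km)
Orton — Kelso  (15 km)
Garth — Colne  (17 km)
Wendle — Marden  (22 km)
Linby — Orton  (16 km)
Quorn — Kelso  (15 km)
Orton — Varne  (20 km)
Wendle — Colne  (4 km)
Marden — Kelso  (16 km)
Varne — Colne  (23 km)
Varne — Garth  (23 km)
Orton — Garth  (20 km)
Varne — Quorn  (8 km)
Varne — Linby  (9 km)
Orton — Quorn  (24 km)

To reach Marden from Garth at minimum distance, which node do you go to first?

Orton

Enumerating some paths:
Garth - Colne - Marden: 17+17 = 34
Garth - Varne - Quorn - Marden: 23+8+6 = 37
Garth - Orton - Marden: 20+8 = 28
Garth - Colne - Quorn - Marden: 17+8+6 = 31
Cheapest is Garth - Orton - Marden at 28 km.
So from Garth the first move is to Orton.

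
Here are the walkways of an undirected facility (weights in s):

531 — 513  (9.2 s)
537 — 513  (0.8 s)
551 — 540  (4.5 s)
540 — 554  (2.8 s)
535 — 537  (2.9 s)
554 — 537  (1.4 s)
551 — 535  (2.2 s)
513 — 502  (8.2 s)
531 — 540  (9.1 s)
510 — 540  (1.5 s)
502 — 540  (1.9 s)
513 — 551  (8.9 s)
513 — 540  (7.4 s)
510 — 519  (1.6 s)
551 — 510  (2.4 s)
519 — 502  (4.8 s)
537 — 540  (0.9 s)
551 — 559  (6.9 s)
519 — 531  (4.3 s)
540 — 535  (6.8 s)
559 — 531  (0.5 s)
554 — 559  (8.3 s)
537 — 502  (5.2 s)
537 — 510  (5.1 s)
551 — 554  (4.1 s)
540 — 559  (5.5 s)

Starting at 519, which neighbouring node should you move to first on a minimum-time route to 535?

510

Enumerating some paths:
519–510–540–537–535: 1.6+1.5+0.9+2.9 = 6.9
519–510–537–535: 1.6+5.1+2.9 = 9.6
519–510–551–535: 1.6+2.4+2.2 = 6.2
The minimum is 6.2 s via 519–510–551–535.
So from 519 the first move is to 510.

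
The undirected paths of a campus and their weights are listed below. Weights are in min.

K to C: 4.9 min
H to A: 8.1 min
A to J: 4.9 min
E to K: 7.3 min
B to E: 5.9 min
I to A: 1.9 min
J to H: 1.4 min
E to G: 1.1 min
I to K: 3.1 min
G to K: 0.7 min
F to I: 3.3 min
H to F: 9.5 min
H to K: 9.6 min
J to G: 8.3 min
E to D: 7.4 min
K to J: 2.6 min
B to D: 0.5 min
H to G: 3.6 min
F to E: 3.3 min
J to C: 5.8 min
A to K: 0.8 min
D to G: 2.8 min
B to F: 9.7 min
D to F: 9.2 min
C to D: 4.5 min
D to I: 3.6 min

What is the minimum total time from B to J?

Settle nodes by increasing distance from B:
B: 0
D: 0.5  (via B)
G: 3.3  (via D)
K: 4  (via G)
I: 4.1  (via D)
E: 4.4  (via G)
A: 4.8  (via K)
C: 5  (via D)
J: 6.6  (via K)
Shortest route: B → D → G → K → J = 6.6 min.

6.6 min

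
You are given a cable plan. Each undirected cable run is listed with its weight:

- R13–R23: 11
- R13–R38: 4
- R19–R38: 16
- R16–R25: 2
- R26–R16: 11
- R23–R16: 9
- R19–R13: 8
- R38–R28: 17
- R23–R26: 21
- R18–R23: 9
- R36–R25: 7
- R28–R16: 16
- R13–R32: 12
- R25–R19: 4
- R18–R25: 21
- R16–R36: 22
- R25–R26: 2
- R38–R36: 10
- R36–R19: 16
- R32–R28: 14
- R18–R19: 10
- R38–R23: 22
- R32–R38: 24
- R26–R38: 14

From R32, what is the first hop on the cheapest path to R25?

R13

Enumerating some paths:
R32 - R13 - R19 - R25: 12+8+4 = 24
R32 - R28 - R16 - R25: 14+16+2 = 32
The minimum is 24 via R32 - R13 - R19 - R25.
So from R32 the first move is to R13.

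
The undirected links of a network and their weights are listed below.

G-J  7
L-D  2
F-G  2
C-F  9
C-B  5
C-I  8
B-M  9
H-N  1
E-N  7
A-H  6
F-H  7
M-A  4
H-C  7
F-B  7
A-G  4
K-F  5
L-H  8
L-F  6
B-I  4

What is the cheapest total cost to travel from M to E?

18

Candidate routes:
M - B - F - H - N - E: 9+7+7+1+7 = 31
M - A - H - N - E: 4+6+1+7 = 18
M - B - C - H - N - E: 9+5+7+1+7 = 29
M - A - G - F - H - N - E: 4+4+2+7+1+7 = 25
The minimum is 18 via M - A - H - N - E.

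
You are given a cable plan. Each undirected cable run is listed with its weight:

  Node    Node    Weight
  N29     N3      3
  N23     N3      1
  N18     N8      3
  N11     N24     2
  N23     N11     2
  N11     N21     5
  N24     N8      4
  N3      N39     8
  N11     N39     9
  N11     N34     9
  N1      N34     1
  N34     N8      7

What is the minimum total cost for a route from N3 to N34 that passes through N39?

Shortest N3→N39: N3–N39 = 8
Shortest N39→N34: N39–N11–N34 = 18
Total via N39: 8 + 18 = 26.

26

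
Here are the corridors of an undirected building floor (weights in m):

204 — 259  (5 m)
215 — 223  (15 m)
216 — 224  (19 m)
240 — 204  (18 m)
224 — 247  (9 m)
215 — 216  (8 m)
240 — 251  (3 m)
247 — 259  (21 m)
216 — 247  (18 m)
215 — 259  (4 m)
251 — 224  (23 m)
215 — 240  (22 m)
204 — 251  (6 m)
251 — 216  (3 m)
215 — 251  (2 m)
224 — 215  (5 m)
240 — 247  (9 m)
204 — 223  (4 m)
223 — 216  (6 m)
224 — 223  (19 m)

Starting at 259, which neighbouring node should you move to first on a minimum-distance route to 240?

215

Enumerating some paths:
259–215–251–240: 4+2+3 = 9
259–204–251–240: 5+6+3 = 14
The minimum is 9 m via 259–215–251–240.
So from 259 the first move is to 215.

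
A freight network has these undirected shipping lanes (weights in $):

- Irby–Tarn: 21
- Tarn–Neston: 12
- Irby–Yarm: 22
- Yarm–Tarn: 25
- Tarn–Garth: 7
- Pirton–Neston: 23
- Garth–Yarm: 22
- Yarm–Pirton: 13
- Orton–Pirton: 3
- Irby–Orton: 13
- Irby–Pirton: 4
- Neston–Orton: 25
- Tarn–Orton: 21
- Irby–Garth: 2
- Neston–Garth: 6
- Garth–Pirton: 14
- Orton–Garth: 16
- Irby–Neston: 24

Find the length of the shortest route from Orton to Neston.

$15

Settle nodes by increasing distance from Orton:
Orton: 0
Pirton: 3  (via Orton)
Irby: 7  (via Pirton)
Garth: 9  (via Irby)
Neston: 15  (via Garth)
Shortest route: Orton → Pirton → Irby → Garth → Neston = $15.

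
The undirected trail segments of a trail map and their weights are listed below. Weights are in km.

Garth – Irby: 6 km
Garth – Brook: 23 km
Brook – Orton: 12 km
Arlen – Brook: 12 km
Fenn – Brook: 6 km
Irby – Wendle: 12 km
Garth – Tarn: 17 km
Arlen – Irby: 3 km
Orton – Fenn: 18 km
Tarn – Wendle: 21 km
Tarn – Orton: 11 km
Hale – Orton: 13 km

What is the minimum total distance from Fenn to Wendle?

33 km

Running Dijkstra from Fenn:
Fenn: 0
Brook: 6  (via Fenn)
Arlen: 18  (via Brook)
Orton: 18  (via Fenn)
Irby: 21  (via Arlen)
Garth: 27  (via Irby)
Tarn: 29  (via Orton)
Hale: 31  (via Orton)
Wendle: 33  (via Irby)
Shortest route: Fenn → Brook → Arlen → Irby → Wendle = 33 km.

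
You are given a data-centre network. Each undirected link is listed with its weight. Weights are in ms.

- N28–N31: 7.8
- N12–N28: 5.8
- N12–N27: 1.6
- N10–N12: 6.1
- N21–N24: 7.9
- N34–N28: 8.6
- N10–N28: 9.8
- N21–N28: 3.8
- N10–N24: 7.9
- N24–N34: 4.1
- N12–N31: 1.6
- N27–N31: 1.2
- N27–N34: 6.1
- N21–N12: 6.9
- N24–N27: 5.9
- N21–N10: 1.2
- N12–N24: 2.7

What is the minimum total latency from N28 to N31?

7.4 ms

Running Dijkstra from N28:
N28: 0
N21: 3.8  (via N28)
N10: 5  (via N21)
N12: 5.8  (via N28)
N31: 7.4  (via N12)
Shortest route: N28–N12–N31 = 7.4 ms.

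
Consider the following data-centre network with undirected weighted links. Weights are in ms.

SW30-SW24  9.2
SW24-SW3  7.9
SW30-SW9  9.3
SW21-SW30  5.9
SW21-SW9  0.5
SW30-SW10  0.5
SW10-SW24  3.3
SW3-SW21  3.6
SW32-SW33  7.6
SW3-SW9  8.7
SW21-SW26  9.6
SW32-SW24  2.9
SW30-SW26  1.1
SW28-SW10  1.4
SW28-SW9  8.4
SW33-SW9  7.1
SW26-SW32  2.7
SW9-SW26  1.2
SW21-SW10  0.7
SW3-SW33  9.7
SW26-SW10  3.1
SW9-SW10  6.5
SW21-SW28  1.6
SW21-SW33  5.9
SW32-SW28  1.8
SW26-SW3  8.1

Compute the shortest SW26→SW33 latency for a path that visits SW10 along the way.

8.2 ms

Best SW26 to SW10: SW26–SW30–SW10 costing 1.6
Shortest SW10→SW33: SW10–SW21–SW33 = 6.6
Total via SW10: 1.6 + 6.6 = 8.2 ms.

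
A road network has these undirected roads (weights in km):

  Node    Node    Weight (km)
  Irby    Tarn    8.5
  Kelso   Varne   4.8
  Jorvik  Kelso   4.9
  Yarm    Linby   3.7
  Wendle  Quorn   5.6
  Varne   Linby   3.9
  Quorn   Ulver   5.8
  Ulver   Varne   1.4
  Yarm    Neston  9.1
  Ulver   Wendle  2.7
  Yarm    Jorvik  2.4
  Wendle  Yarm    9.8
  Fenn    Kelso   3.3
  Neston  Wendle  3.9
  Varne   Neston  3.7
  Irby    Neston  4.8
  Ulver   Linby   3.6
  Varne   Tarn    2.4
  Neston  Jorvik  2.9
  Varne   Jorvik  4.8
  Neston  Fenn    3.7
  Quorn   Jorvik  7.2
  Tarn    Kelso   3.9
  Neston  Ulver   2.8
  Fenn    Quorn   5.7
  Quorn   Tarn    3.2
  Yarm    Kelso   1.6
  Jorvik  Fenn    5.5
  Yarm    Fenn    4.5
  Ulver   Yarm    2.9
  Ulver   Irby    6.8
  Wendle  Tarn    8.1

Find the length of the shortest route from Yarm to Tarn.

Compare a few routes:
Yarm - Ulver - Varne - Tarn: 2.9+1.4+2.4 = 6.7
Yarm - Kelso - Tarn: 1.6+3.9 = 5.5
The minimum is 5.5 km via Yarm - Kelso - Tarn.

5.5 km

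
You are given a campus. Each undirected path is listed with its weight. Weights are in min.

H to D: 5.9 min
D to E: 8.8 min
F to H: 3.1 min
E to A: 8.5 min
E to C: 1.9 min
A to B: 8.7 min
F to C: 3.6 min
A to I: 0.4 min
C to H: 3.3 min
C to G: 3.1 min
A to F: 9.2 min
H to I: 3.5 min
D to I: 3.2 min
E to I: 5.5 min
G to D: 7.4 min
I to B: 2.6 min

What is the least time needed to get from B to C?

9.4 min

Running Dijkstra from B:
B: 0
I: 2.6  (via B)
A: 3  (via I)
D: 5.8  (via I)
H: 6.1  (via I)
E: 8.1  (via I)
F: 9.2  (via H)
C: 9.4  (via H)
Shortest route: B → I → H → C = 9.4 min.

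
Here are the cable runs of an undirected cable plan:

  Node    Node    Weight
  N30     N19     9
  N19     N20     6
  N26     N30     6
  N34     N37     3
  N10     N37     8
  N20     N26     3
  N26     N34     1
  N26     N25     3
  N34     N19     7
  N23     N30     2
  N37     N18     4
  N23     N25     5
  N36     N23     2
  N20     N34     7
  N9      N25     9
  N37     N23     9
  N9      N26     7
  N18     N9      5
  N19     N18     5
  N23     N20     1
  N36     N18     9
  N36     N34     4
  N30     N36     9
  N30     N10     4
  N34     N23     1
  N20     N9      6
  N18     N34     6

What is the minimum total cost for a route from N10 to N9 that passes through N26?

Shortest N10→N26: N10 → N30 → N23 → N34 → N26 = 8
Shortest N26→N9: N26 → N9 = 7
Total via N26: 8 + 7 = 15.

15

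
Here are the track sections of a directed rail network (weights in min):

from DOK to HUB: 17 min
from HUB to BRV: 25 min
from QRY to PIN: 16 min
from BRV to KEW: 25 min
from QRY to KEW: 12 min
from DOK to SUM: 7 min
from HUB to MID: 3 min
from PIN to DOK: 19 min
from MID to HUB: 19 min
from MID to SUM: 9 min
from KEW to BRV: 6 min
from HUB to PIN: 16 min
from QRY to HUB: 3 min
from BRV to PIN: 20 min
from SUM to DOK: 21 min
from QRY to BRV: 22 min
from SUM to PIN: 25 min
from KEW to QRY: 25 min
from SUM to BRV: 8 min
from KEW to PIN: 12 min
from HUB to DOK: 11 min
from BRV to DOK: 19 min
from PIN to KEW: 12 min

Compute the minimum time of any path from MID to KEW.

Enumerating some paths:
MID → SUM → BRV → PIN → KEW: 9+8+20+12 = 49
MID → HUB → PIN → KEW: 19+16+12 = 47
MID → SUM → PIN → KEW: 9+25+12 = 46
MID → SUM → BRV → KEW: 9+8+25 = 42
The minimum is 42 min via MID → SUM → BRV → KEW.

42 min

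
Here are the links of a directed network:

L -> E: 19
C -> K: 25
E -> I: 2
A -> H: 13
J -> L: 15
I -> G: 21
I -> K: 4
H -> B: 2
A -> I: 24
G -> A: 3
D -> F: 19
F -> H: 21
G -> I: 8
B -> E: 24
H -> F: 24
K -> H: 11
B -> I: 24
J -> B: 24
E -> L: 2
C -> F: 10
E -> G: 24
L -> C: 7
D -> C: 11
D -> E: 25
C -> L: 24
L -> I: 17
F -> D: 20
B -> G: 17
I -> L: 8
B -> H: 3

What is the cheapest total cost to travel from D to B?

42

Settle nodes by increasing distance from D:
D: 0
C: 11  (via D)
F: 19  (via D)
E: 25  (via D)
I: 27  (via E)
L: 27  (via E)
K: 31  (via I)
H: 40  (via F)
B: 42  (via H)
Shortest route: D–F–H–B = 42.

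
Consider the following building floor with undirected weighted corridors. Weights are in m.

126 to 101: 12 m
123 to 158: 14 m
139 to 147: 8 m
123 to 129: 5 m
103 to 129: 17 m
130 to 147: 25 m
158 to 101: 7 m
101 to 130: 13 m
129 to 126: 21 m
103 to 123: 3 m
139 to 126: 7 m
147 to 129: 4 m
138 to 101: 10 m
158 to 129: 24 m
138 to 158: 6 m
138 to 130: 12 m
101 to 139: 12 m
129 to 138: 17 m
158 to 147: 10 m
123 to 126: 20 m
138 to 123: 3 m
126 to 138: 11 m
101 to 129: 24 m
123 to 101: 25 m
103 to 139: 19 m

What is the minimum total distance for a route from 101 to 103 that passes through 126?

Best 101 to 126: 101 → 126 costing 12
Shortest 126→103: 126 → 138 → 123 → 103 = 17
Total via 126: 12 + 17 = 29 m.

29 m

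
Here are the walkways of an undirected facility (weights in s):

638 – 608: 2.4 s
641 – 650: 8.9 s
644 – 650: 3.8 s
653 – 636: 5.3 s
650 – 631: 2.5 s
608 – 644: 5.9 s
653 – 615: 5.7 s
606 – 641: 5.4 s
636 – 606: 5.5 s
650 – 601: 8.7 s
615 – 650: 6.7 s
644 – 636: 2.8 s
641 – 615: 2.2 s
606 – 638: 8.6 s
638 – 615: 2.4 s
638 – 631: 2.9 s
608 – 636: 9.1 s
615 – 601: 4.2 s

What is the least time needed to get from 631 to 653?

Enumerating some paths:
631 - 650 - 644 - 636 - 653: 2.5+3.8+2.8+5.3 = 14.4
631 - 638 - 615 - 653: 2.9+2.4+5.7 = 11
The minimum is 11 s via 631 - 638 - 615 - 653.

11 s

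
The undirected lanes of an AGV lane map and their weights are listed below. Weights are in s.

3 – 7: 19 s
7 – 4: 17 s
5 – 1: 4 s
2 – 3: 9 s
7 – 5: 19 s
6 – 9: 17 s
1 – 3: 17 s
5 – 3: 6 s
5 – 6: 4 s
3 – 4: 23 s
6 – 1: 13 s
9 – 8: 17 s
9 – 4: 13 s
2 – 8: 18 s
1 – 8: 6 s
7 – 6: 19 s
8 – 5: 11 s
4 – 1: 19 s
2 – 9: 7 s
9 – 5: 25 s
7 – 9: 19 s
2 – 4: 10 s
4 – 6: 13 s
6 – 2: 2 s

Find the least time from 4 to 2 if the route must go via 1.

Shortest 4→1: 4 → 1 = 19
Best 1 to 2: 1 → 5 → 6 → 2 costing 10
Total via 1: 19 + 10 = 29 s.

29 s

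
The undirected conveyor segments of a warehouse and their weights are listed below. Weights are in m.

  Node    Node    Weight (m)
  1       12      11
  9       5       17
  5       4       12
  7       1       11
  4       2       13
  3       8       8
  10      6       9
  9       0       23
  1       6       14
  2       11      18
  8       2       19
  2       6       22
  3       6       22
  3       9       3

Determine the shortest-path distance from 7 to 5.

67 m

Candidate routes:
7 → 1 → 6 → 2 → 4 → 5: 11+14+22+13+12 = 72
7 → 1 → 6 → 3 → 9 → 5: 11+14+22+3+17 = 67
Cheapest is 7 → 1 → 6 → 3 → 9 → 5 at 67 m.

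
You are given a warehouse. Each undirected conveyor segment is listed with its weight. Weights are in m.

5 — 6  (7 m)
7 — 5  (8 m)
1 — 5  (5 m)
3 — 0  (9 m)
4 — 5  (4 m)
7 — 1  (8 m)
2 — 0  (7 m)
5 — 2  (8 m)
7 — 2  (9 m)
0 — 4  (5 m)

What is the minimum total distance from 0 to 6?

Settle nodes by increasing distance from 0:
0: 0
4: 5  (via 0)
2: 7  (via 0)
3: 9  (via 0)
5: 9  (via 4)
1: 14  (via 5)
6: 16  (via 5)
Shortest route: 0 → 4 → 5 → 6 = 16 m.

16 m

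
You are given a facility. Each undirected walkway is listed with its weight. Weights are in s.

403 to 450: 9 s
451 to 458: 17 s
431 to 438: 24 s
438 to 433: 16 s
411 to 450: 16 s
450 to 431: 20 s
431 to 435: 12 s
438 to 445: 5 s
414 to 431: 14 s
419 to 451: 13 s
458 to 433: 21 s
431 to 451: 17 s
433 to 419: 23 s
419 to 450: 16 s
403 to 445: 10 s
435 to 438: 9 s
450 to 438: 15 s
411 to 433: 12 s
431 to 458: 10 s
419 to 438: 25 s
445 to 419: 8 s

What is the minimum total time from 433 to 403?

Enumerating some paths:
433 - 438 - 445 - 403: 16+5+10 = 31
433 - 411 - 450 - 403: 12+16+9 = 37
The minimum is 31 s via 433 - 438 - 445 - 403.

31 s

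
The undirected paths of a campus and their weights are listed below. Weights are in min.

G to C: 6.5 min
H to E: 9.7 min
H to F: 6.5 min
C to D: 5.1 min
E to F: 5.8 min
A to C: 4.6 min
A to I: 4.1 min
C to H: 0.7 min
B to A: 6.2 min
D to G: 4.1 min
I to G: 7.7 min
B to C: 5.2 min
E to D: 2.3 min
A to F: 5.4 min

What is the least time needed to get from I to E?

14.1 min

Running Dijkstra from I:
I: 0
A: 4.1  (via I)
G: 7.7  (via I)
C: 8.7  (via A)
H: 9.4  (via C)
F: 9.5  (via A)
B: 10.3  (via A)
D: 11.8  (via G)
E: 14.1  (via D)
Shortest route: I–G–D–E = 14.1 min.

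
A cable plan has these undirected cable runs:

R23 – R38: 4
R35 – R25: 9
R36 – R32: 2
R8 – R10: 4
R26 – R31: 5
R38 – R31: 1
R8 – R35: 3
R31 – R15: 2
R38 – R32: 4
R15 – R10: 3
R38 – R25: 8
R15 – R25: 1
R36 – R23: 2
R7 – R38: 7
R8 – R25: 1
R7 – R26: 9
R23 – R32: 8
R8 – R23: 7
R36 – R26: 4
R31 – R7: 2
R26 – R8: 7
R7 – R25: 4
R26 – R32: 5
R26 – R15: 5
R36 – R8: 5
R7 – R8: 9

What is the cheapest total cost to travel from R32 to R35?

Running Dijkstra from R32:
R32: 0
R36: 2  (via R32)
R38: 4  (via R32)
R23: 4  (via R36)
R26: 5  (via R32)
R31: 5  (via R38)
R8: 7  (via R36)
R15: 7  (via R31)
R7: 7  (via R31)
R25: 8  (via R8)
R35: 10  (via R8)
Shortest route: R32 → R36 → R8 → R35 = 10.

10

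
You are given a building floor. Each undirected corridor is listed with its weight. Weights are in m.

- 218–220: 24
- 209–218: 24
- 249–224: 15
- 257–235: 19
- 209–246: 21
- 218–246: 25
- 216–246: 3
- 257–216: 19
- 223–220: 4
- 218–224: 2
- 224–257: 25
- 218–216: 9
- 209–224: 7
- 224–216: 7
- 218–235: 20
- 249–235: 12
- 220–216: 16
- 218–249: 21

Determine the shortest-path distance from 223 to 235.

48 m

Settle nodes by increasing distance from 223:
223: 0
220: 4  (via 223)
216: 20  (via 220)
246: 23  (via 216)
224: 27  (via 216)
218: 28  (via 220)
209: 34  (via 224)
257: 39  (via 216)
249: 42  (via 224)
235: 48  (via 218)
Shortest route: 223 → 220 → 218 → 235 = 48 m.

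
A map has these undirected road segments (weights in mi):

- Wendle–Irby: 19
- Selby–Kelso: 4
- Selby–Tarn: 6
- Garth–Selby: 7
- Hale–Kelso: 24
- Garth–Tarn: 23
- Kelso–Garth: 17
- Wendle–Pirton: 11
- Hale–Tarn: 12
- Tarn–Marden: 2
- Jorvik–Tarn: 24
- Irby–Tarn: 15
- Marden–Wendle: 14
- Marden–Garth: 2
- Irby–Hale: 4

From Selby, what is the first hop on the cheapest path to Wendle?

Tarn

Enumerating some paths:
Selby → Kelso → Garth → Marden → Wendle: 4+17+2+14 = 37
Selby → Garth → Marden → Wendle: 7+2+14 = 23
Selby → Tarn → Marden → Wendle: 6+2+14 = 22
The minimum is 22 mi via Selby → Tarn → Marden → Wendle.
So from Selby the first move is to Tarn.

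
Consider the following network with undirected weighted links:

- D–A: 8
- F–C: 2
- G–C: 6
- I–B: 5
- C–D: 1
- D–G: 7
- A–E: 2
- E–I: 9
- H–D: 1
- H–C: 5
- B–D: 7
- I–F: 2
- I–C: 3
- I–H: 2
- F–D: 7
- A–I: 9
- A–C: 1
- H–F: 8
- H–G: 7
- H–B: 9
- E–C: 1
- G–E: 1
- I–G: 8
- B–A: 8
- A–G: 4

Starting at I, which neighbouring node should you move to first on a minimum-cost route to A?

Enumerating some paths:
I → F → C → A: 2+2+1 = 5
I → H → D → C → A: 2+1+1+1 = 5
I → C → A: 3+1 = 4
Cheapest is I → C → A at 4.
So from I the first move is to C.

C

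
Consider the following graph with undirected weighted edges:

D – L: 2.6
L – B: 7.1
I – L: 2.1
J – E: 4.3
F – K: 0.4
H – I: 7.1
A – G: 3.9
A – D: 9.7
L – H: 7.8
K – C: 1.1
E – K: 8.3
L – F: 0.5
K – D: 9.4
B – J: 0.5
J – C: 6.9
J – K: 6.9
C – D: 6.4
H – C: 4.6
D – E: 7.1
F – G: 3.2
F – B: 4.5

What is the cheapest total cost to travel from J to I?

7.6

Shortest distances from J:
J: 0
B: 0.5  (via J)
E: 4.3  (via J)
F: 5  (via B)
K: 5.4  (via F)
L: 5.5  (via F)
C: 6.5  (via K)
I: 7.6  (via L)
Shortest route: J–B–F–L–I = 7.6.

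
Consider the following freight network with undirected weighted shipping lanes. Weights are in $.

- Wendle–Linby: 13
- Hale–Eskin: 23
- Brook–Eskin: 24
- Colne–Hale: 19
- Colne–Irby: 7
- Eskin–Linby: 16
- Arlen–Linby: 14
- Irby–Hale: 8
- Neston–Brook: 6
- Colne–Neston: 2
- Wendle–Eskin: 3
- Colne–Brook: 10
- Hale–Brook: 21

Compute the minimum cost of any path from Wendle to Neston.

Compare a few routes:
Wendle → Eskin → Brook → Colne → Neston: 3+24+10+2 = 39
Wendle → Eskin → Brook → Neston: 3+24+6 = 33
The minimum is $33 via Wendle → Eskin → Brook → Neston.

$33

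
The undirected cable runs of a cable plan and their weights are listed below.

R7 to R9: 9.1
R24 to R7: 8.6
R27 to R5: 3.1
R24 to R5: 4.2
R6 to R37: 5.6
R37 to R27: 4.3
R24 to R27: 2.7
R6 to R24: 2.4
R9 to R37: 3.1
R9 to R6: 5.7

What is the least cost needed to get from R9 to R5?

10.5

Candidate routes:
R9 → R6 → R24 → R5: 5.7+2.4+4.2 = 12.3
R9 → R37 → R27 → R5: 3.1+4.3+3.1 = 10.5
Cheapest is R9 → R37 → R27 → R5 at 10.5.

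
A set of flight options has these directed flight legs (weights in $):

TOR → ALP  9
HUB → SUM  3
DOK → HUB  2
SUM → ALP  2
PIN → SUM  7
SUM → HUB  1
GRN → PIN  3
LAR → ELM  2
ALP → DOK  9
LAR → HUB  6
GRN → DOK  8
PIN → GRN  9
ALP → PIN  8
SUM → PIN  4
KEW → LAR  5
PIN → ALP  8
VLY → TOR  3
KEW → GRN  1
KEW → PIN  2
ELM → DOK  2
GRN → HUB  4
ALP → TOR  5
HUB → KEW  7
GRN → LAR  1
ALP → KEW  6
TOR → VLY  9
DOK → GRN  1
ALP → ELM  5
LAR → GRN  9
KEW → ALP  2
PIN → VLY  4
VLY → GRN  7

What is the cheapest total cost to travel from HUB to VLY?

Compare a few routes:
HUB–SUM–PIN–VLY: 3+4+4 = 11
HUB–KEW–PIN–VLY: 7+2+4 = 13
Cheapest is HUB–SUM–PIN–VLY at $11.

$11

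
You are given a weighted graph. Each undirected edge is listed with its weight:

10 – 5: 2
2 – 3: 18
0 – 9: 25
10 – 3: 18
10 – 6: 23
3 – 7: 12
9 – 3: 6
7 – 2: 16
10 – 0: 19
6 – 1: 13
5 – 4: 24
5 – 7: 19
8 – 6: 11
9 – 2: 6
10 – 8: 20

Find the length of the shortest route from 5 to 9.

Shortest distances from 5:
5: 0
10: 2  (via 5)
7: 19  (via 5)
3: 20  (via 10)
0: 21  (via 10)
8: 22  (via 10)
4: 24  (via 5)
6: 25  (via 10)
9: 26  (via 3)
Shortest route: 5 → 10 → 3 → 9 = 26.

26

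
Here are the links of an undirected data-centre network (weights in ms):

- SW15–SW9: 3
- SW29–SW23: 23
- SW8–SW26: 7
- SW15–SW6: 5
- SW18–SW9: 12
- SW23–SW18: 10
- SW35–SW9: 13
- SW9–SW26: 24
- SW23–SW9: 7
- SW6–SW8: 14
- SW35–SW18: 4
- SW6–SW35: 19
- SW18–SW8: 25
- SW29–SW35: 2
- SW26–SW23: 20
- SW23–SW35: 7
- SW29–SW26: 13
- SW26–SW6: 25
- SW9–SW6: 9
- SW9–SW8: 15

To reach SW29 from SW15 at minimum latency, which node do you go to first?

SW9

Candidate routes:
SW15 → SW9 → SW35 → SW29: 3+13+2 = 18
SW15 → SW9 → SW23 → SW35 → SW29: 3+7+7+2 = 19
SW15 → SW9 → SW18 → SW35 → SW29: 3+12+4+2 = 21
Cheapest is SW15 → SW9 → SW35 → SW29 at 18 ms.
So from SW15 the first move is to SW9.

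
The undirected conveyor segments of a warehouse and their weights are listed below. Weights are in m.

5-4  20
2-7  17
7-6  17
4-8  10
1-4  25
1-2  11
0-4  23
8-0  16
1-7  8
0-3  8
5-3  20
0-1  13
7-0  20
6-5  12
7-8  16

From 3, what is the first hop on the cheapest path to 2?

0

Enumerating some paths:
3–0–1–2: 8+13+11 = 32
3–0–7–2: 8+20+17 = 45
The minimum is 32 m via 3–0–1–2.
So from 3 the first move is to 0.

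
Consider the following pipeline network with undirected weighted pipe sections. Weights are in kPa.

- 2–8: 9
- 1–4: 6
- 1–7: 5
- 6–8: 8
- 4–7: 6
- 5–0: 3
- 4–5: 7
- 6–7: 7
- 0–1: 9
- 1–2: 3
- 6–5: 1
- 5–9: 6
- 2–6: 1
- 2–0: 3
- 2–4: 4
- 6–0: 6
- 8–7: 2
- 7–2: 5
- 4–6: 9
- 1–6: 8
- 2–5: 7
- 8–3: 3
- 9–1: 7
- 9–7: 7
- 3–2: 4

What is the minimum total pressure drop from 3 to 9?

Compare a few routes:
3 - 2 - 0 - 5 - 9: 4+3+3+6 = 16
3 - 2 - 1 - 9: 4+3+7 = 14
3 - 8 - 7 - 9: 3+2+7 = 12
The minimum is 12 kPa via 3 - 8 - 7 - 9.

12 kPa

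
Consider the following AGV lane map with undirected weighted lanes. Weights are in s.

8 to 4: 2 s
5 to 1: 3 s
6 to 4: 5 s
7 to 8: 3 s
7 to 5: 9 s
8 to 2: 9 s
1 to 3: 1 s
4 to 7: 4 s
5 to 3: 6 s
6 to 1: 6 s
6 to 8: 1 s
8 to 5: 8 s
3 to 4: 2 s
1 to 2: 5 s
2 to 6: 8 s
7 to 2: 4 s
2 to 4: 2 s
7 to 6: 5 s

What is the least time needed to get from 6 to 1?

6 s

Running Dijkstra from 6:
6: 0
8: 1  (via 6)
4: 3  (via 8)
7: 4  (via 8)
2: 5  (via 4)
3: 5  (via 4)
1: 6  (via 6)
Shortest route: 6 → 1 = 6 s.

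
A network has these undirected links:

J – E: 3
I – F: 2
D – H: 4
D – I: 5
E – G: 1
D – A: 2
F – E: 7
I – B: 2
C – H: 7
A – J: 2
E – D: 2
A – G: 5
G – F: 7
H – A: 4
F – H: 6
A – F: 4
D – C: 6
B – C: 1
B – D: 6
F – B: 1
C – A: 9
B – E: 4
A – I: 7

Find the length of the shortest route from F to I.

Enumerating some paths:
F → I: 2 = 2
F → B → I: 1+2 = 3
The minimum is 2 via F → I.

2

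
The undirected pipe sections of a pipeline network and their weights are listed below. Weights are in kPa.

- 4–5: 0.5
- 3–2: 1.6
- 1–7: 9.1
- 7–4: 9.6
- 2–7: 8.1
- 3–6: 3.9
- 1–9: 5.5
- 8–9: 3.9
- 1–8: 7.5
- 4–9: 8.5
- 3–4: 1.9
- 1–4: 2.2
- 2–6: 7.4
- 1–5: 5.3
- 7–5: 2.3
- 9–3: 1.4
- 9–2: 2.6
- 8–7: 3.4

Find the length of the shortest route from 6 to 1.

8 kPa

Settle nodes by increasing distance from 6:
6: 0
3: 3.9  (via 6)
9: 5.3  (via 3)
2: 5.5  (via 3)
4: 5.8  (via 3)
5: 6.3  (via 4)
1: 8  (via 4)
Shortest route: 6 → 3 → 4 → 1 = 8 kPa.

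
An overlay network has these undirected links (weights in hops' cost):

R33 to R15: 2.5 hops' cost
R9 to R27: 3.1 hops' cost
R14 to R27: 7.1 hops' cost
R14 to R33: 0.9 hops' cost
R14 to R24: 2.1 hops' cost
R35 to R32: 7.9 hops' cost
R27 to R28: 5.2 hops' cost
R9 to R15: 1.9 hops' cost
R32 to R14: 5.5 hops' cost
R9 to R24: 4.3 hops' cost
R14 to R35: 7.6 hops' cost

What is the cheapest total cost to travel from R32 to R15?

Running Dijkstra from R32:
R32: 0
R14: 5.5  (via R32)
R33: 6.4  (via R14)
R24: 7.6  (via R14)
R35: 7.9  (via R32)
R15: 8.9  (via R33)
Shortest route: R32 → R14 → R33 → R15 = 8.9 hops' cost.

8.9 hops' cost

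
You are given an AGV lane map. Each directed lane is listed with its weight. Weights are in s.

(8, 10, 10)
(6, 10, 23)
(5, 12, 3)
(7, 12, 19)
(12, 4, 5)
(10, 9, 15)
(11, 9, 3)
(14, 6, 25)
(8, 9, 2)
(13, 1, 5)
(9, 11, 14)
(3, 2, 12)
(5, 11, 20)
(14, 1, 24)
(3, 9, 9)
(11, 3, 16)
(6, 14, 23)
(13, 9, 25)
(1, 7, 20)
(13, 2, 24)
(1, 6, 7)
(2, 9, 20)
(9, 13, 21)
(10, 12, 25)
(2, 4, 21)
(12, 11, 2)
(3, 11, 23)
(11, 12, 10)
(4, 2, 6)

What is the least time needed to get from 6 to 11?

50 s

Shortest distances from 6:
6: 0
10: 23  (via 6)
14: 23  (via 6)
9: 38  (via 10)
1: 47  (via 14)
12: 48  (via 10)
11: 50  (via 12)
Shortest route: 6 → 10 → 12 → 11 = 50 s.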